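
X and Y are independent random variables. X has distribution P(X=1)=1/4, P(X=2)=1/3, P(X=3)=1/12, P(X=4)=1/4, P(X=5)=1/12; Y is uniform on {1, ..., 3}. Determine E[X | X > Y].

P(X > Y) = 1/2.
Summing X·P(x,y) over outcomes with X > Y gives 65/36.
E[X | X > Y] = (65/36) / (1/2) = 65/18.

65/18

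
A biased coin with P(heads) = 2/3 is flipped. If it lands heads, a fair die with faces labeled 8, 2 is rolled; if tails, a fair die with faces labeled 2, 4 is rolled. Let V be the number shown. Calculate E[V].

E[V | heads] = (8+2)/2 = 5.
E[V | tails] = (2+4)/2 = 3.
E[V] = (2/3)·(5) + (1/3)·(3) = 13/3.

13/3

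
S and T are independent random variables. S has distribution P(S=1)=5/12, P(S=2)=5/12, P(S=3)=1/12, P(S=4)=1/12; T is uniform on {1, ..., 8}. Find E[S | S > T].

P(S > T) = 5/48.
Summing S·P(x,y) over outcomes with S > T gives 7/24.
E[S | S > T] = (7/24) / (5/48) = 14/5.

14/5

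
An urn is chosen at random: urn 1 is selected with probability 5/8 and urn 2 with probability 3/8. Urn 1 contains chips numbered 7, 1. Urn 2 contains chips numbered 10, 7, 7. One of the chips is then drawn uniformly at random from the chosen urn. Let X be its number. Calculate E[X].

11/2

E[X | urn 1] = (7+1)/2 = 4.
E[X | urn 2] = (10+7+7)/3 = 8.
E[X] = (5/8)·(4) + (3/8)·(8) = 11/2.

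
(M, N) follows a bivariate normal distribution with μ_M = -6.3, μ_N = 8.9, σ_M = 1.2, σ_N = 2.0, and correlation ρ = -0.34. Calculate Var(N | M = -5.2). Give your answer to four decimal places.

3.5376

Var(N | M=x) = (1 − ρ²)·σ_N².
Var(N | M=-5.2) = (2.0)²·(1 − (-0.34)²) = 4·0.8844 = 3.5376.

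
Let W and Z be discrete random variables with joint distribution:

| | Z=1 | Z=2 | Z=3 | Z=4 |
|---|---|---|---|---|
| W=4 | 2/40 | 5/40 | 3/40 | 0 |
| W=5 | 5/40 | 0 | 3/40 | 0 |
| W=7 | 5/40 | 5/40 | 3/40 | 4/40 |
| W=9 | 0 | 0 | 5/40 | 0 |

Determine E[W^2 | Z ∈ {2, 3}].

P(Z ∈ {2, 3}) = 3/5.
Σ W^2·P over the event = 16·(5/40) + 16·(3/40) + 25·(3/40) + 49·(5/40) + 49·(3/40) + 81·(5/40) = 25.
E[W^2 | Z ∈ {2, 3}] = (25) / (3/5) = 125/3.

125/3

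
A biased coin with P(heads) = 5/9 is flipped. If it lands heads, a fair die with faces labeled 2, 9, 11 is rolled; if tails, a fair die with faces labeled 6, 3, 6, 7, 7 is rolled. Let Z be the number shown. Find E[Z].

898/135

E[Z | heads] = (2+9+11)/3 = 22/3.
E[Z | tails] = (6+3+6+7+7)/5 = 29/5.
E[Z] = (5/9)·(22/3) + (4/9)·(29/5) = 898/135.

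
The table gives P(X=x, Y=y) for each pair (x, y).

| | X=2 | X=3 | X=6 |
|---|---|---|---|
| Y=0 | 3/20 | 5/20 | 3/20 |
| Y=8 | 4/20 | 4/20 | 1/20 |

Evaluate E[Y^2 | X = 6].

16

P(X = 6) = 1/5.
Σ Y^2·P over the event = 0·(3/20) + 64·(1/20) = 16/5.
E[Y^2 | X = 6] = (16/5) / (1/5) = 16.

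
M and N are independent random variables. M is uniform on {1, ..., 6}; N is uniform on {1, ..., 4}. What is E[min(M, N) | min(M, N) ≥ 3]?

27/8

P(min(M, N) ≥ 3) = 1/3.
Summing min(M,N)·P(x,y) over outcomes with min(M, N) ≥ 3 gives 9/8.
E[min(M, N) | min(M, N) ≥ 3] = (9/8) / (1/3) = 27/8.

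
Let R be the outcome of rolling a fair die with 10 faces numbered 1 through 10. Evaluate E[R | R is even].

Given R is even, R is equally likely to be any of {2, 4, 6, 8, 10}.
E[R | R is even] = (2 + 4 + 6 + 8 + 10) / 5 = 6.

6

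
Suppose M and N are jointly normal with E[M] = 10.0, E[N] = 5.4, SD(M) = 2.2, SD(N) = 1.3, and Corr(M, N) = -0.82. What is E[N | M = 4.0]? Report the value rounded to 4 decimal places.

For a bivariate normal, E[N | M=x] = μ_N + ρ·(σ_N/σ_M)·(x − μ_M).
E[N | M=4.0] = 5.4 + (-0.82)·(1.3/2.2)·(4.0 − (10.0)) = 5.4 + (-0.48455)·(-6) = 8.3073.

8.3073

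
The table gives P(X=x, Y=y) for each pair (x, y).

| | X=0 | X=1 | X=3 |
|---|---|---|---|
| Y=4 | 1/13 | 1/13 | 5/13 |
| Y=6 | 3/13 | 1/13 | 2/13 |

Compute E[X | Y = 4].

16/7

P(Y = 4) = 7/13.
Summing X·P(X=x,Y=y) over the conditioning event gives 16/13.
E[X | Y = 4] = (16/13) / (7/13) = 16/7.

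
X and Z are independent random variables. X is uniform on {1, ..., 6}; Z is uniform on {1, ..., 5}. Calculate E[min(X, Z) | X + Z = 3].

P(X + Z = 3) = 1/15.
Summing min(X,Z)·P(x,y) over outcomes with X + Z = 3 gives 1/15.
E[min(X, Z) | X + Z = 3] = (1/15) / (1/15) = 1.

1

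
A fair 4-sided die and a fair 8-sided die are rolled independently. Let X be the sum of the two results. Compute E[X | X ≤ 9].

P(X ≤ 9) = 13/16.
Σ over the event: 2·1/32 + 3·1/16 + 4·3/32 + 5·1/8 + 6·1/8 + 7·1/8 + 8·1/8 + 9·1/8 = 5.
E[X | X ≤ 9] = (5) / (13/16) = 80/13.

80/13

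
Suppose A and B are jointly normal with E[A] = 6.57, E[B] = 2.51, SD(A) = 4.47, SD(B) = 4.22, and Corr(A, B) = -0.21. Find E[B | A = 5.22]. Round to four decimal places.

For a bivariate normal, E[B | A=x] = μ_B + ρ·(σ_B/σ_A)·(x − μ_A).
E[B | A=5.22] = 2.51 + (-0.21)·(4.22/4.47)·(5.22 − (6.57)) = 2.51 + (-0.198255)·(-1.35) = 2.7776.

2.7776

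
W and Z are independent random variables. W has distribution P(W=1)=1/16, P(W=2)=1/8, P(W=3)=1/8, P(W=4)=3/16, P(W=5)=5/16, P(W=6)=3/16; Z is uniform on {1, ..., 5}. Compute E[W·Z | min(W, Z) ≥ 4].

P(min(W, Z) ≥ 4) = 11/40.
Summing WZ·P(x,y) over outcomes with min(W, Z) ≥ 4 gives 99/16.
E[W·Z | min(W, Z) ≥ 4] = (99/16) / (11/40) = 45/2.

45/2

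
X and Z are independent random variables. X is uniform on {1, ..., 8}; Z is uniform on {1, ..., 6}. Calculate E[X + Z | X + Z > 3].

P(X + Z > 3) = 15/16.
Summing (X+Z)·P(x,y) over outcomes with X + Z > 3 gives 47/6.
E[X + Z | X + Z > 3] = (47/6) / (15/16) = 376/45.

376/45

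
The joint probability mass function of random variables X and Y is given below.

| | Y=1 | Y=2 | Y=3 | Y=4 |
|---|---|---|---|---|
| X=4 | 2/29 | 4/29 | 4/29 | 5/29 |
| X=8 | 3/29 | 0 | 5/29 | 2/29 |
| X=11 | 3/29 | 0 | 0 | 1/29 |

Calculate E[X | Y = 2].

4

P(Y = 2) = 4/29.
Summing X·P(X=x,Y=y) over the conditioning event gives 16/29.
E[X | Y = 2] = (16/29) / (4/29) = 4.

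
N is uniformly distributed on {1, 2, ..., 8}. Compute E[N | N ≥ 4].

Given N ≥ 4, N is equally likely to be any of {4, 5, 6, 7, 8}.
E[N | N ≥ 4] = (4 + 5 + 6 + 7 + 8) / 5 = 6.

6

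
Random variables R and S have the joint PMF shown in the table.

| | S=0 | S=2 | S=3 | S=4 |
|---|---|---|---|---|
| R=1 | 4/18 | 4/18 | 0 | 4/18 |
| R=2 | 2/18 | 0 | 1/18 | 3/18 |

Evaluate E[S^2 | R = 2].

19/2

P(R = 2) = 1/3.
Σ S^2·P over the event = 0·(2/18) + 9·(1/18) + 16·(3/18) = 19/6.
E[S^2 | R = 2] = (19/6) / (1/3) = 19/2.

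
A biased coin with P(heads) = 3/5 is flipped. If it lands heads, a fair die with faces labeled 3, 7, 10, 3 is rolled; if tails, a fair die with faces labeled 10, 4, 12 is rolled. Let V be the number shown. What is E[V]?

E[V | heads] = (3+7+10+3)/4 = 23/4.
E[V | tails] = (10+4+12)/3 = 26/3.
By the law of total expectation,
E[V] = (3/5)·(23/4) + (2/5)·(26/3) = 83/12.

83/12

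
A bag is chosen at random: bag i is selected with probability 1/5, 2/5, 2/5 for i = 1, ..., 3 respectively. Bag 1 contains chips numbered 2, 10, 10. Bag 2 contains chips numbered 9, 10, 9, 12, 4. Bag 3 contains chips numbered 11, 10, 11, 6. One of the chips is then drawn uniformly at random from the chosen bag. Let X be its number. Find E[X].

E[X | bag 1] = (2+10+10)/3 = 22/3.
E[X | bag 2] = (9+10+9+12+4)/5 = 44/5.
E[X | bag 3] = (11+10+11+6)/4 = 19/2.
By the law of total expectation,
E[X] = (1/5)·(22/3) + (2/5)·(44/5) + (2/5)·(19/2) = 659/75.

659/75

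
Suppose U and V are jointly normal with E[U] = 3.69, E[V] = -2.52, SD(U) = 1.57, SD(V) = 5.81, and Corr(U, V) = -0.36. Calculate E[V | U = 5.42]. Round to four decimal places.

E[V | U=x] = μ_V + ρ(σ_V/σ_U)(x − μ_U) for jointly normal variables.
E[V | U=5.42] = -2.52 + (-0.36)·(5.81/1.57)·(5.42 − (3.69)) = -2.52 + (-1.33223)·(1.73) = -4.8248.

-4.8248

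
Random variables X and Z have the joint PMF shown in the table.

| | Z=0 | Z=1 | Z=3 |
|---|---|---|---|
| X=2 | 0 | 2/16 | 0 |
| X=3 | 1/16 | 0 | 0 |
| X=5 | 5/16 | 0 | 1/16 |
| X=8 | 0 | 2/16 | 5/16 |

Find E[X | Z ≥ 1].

P(Z ≥ 1) = 5/8.
Summing X·P(X=x,Z=y) over the conditioning event gives 65/16.
E[X | Z ≥ 1] = (65/16) / (5/8) = 13/2.

13/2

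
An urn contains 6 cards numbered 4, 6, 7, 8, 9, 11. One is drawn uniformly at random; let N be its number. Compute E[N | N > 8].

P(N > 8) = 1/3.
Σ over the event: 9·1/6 + 11·1/6 = 10/3.
E[N | N > 8] = (10/3) / (1/3) = 10.

10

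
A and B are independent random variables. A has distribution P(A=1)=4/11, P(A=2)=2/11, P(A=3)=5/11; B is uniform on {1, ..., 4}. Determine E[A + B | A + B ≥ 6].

77/12

P(A + B ≥ 6) = 3/11.
Summing (A+B)·P(x,y) over outcomes with A + B ≥ 6 gives 7/4.
E[A + B | A + B ≥ 6] = (7/4) / (3/11) = 77/12.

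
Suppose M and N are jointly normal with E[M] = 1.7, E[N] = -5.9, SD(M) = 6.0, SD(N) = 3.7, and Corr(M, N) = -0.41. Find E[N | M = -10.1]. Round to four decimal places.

-2.9166

For a bivariate normal, E[N | M=x] = μ_N + ρ·(σ_N/σ_M)·(x − μ_M).
E[N | M=-10.1] = -5.9 + (-0.41)·(3.7/6.0)·(-10.1 − (1.7)) = -5.9 + (-0.25283)·(-11.8) = -2.9166.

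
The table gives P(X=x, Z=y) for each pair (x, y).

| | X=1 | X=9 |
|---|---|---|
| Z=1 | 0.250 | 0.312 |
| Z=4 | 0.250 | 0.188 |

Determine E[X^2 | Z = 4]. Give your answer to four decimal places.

35.3379

P(Z = 4) = 0.438.
Σ X^2·P over the event = 1·(0.250) + 81·(0.188) = 15.478.
E[X^2 | Z = 4] = (15.478) / (0.438) = 35.3379.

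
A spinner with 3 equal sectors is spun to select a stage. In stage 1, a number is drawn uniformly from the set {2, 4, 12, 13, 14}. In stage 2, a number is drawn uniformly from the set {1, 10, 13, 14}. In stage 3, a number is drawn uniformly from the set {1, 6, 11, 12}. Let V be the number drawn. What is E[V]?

E[V | stage 1] = (2+4+12+13+14)/5 = 9.
E[V | stage 2] = (1+10+13+14)/4 = 19/2.
E[V | stage 3] = (1+6+11+12)/4 = 15/2.
E[V] = (1/3)·(9) + (1/3)·(19/2) + (1/3)·(15/2) = 26/3.

26/3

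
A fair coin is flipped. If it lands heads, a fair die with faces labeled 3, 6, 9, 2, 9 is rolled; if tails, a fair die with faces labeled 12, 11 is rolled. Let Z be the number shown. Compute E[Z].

173/20

E[Z | heads] = (3+6+9+2+9)/5 = 29/5.
E[Z | tails] = (12+11)/2 = 23/2.
By the law of total expectation,
E[Z] = (1/2)·(29/5) + (1/2)·(23/2) = 173/20.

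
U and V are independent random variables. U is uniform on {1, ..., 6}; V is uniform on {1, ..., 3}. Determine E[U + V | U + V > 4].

P(U + V > 4) = 2/3.
Summing (U+V)·P(x,y) over outcomes with U + V > 4 gives 79/18.
E[U + V | U + V > 4] = (79/18) / (2/3) = 79/12.

79/12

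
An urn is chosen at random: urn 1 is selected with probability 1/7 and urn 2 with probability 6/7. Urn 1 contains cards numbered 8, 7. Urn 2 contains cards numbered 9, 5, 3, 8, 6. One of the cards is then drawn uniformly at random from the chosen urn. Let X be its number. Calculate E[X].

447/70

E[X | urn 1] = (8+7)/2 = 15/2.
E[X | urn 2] = (9+5+3+8+6)/5 = 31/5.
E[X] = (1/7)·(15/2) + (6/7)·(31/5) = 447/70.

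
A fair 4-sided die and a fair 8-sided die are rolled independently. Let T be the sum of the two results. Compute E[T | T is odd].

7

P(T is odd) = 1/2.
Σ over the event: 3·1/16 + 5·1/8 + 7·1/8 + 9·1/8 + 11·1/16 = 7/2.
E[T | T is odd] = (7/2) / (1/2) = 7.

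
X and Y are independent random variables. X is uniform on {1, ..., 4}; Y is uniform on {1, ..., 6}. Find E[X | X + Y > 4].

P(X + Y > 4) = 3/4.
Summing X·P(x,y) over outcomes with X + Y > 4 gives 25/12.
E[X | X + Y > 4] = (25/12) / (3/4) = 25/9.

25/9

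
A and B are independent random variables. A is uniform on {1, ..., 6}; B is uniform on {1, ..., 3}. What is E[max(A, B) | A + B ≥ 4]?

P(A + B ≥ 4) = 5/6.
Summing max(A,B)·P(x,y) over outcomes with A + B ≥ 4 gives 31/9.
E[max(A, B) | A + B ≥ 4] = (31/9) / (5/6) = 62/15.

62/15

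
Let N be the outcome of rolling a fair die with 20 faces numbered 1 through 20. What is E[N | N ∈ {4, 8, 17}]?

P(N ∈ {4, 8, 17}) = 3/20.
Σ over the event: 4·1/20 + 8·1/20 + 17·1/20 = 29/20.
E[N | N ∈ {4, 8, 17}] = (29/20) / (3/20) = 29/3.

29/3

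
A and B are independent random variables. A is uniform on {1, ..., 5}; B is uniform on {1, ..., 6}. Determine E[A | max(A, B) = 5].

Outcomes with max(A, B) = 5: (1,5), (2,5), (3,5), (4,5), (5,1), (5,2), (5,3), (5,4), (5,5), each with probability 1/30.
E[A | max(A, B) = 5] = (1 + 2 + 3 + 4 + 5 + 5 + 5 + 5 + 5) / 9 = 35/9.

35/9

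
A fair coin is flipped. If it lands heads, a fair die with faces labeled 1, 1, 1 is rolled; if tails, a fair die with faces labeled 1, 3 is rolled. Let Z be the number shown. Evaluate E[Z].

3/2

E[Z | heads] = (1+1+1)/3 = 1.
E[Z | tails] = (1+3)/2 = 2.
By the law of total expectation,
E[Z] = (1/2)·(1) + (1/2)·(2) = 3/2.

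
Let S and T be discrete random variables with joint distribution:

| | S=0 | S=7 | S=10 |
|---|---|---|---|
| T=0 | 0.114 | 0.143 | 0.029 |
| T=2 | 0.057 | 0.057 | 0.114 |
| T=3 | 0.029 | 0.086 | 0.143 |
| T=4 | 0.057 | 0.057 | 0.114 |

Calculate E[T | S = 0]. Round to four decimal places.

1.6693

P(S = 0) = 0.257.
Summing T·P(S=x,T=y) over the conditioning event gives 0.429.
E[T | S = 0] = (0.429) / (0.257) = 1.6693.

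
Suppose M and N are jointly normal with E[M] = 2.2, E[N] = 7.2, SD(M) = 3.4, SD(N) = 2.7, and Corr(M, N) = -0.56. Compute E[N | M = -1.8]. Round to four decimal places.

8.9788

For a bivariate normal, E[N | M=x] = μ_N + ρ·(σ_N/σ_M)·(x − μ_M).
E[N | M=-1.8] = 7.2 + (-0.56)·(2.7/3.4)·(-1.8 − (2.2)) = 7.2 + (-0.44471)·(-4) = 8.9788.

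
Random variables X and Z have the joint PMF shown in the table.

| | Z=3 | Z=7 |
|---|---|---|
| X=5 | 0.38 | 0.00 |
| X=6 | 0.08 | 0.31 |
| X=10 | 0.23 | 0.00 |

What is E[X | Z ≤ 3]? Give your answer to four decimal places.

P(Z ≤ 3) = 0.69.
Σ X·P over the event = 5·(0.38) + 6·(0.08) + 10·(0.23) = 4.68.
E[X | Z ≤ 3] = (4.68) / (0.69) = 6.7826.

6.7826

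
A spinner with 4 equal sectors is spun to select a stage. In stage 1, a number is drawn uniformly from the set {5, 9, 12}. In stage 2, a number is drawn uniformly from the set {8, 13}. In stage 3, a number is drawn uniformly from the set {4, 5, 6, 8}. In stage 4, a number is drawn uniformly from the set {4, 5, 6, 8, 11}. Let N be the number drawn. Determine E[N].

E[N | stage 1] = (5+9+12)/3 = 26/3.
E[N | stage 2] = (8+13)/2 = 21/2.
E[N | stage 3] = (4+5+6+8)/4 = 23/4.
E[N | stage 4] = (4+5+6+8+11)/5 = 34/5.
By the law of total expectation,
E[N] = (1/4)·(26/3) + (1/4)·(21/2) + (1/4)·(23/4) + (1/4)·(34/5) = 1903/240.

1903/240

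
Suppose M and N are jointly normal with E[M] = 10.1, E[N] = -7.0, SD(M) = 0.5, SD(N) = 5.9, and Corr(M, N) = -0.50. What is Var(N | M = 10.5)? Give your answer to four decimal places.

26.1075

Var(N | M=x) = (1 − ρ²)·σ_N².
Var(N | M=10.5) = (5.9)²·(1 − (-0.50)²) = 34.81·0.75 = 26.1075.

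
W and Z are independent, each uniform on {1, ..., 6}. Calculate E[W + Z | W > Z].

P(W > Z) = 5/12.
Summing (W+Z)·P(x,y) over outcomes with W > Z gives 35/12.
E[W + Z | W > Z] = (35/12) / (5/12) = 7.

7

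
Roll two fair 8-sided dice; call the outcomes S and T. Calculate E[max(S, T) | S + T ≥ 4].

P(S + T ≥ 4) = 61/64.
Summing max(S,T)·P(x,y) over outcomes with S + T ≥ 4 gives 367/64.
E[max(S, T) | S + T ≥ 4] = (367/64) / (61/64) = 367/61.

367/61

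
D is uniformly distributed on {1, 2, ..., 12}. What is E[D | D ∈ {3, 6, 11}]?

20/3

P(D ∈ {3, 6, 11}) = 1/4.
Σ over the event: 3·1/12 + 6·1/12 + 11·1/12 = 5/3.
E[D | D ∈ {3, 6, 11}] = (5/3) / (1/4) = 20/3.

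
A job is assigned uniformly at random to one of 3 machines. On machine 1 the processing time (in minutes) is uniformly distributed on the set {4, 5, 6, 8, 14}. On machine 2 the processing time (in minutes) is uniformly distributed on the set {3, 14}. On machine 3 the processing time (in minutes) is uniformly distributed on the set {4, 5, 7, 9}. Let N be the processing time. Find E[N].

443/60

E[N | machine 1] = (4+5+6+8+14)/5 = 37/5.
E[N | machine 2] = (3+14)/2 = 17/2.
E[N | machine 3] = (4+5+7+9)/4 = 25/4.
By the law of total expectation,
E[N] = (1/3)·(37/5) + (1/3)·(17/2) + (1/3)·(25/4) = 443/60.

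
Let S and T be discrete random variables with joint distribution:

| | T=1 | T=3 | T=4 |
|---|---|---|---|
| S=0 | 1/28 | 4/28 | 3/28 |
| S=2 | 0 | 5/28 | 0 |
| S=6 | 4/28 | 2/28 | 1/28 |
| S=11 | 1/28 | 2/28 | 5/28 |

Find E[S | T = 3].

44/13

P(T = 3) = 13/28.
Σ S·P over the event = 0·(4/28) + 2·(5/28) + 6·(2/28) + 11·(2/28) = 11/7.
E[S | T = 3] = (11/7) / (13/28) = 44/13.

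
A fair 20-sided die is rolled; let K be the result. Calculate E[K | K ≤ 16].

P(K ≤ 16) = 4/5.
E[K | K ≤ 16] = (34/5) / (4/5) = 17/2.

17/2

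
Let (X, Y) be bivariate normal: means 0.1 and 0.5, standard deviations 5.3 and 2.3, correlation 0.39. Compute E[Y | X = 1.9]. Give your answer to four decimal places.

0.8046

The regression of Y on X has slope ρ·σ_Y/σ_X and passes through (μ_X, μ_Y).
E[Y | X=1.9] = 0.5 + (0.39)·(2.3/5.3)·(1.9 − (0.1)) = 0.5 + (0.169245)·(1.8) = 0.8046.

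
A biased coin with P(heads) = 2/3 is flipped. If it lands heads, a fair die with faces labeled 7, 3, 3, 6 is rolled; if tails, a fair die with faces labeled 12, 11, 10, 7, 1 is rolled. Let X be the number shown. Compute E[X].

59/10

E[X | heads] = (7+3+3+6)/4 = 19/4.
E[X | tails] = (12+11+10+7+1)/5 = 41/5.
E[X] = (2/3)·(19/4) + (1/3)·(41/5) = 59/10.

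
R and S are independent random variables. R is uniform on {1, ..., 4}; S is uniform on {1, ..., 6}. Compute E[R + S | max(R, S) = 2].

10/3

Outcomes with max(R, S) = 2: (1,2), (2,1), (2,2), each with probability 1/24.
E[R + S | max(R, S) = 2] = (3 + 3 + 4) / 3 = 10/3.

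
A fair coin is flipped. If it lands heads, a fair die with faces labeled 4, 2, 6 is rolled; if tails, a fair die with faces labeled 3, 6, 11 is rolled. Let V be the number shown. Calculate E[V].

16/3

E[V | heads] = (4+2+6)/3 = 4.
E[V | tails] = (3+6+11)/3 = 20/3.
E[V] = (1/2)·(4) + (1/2)·(20/3) = 16/3.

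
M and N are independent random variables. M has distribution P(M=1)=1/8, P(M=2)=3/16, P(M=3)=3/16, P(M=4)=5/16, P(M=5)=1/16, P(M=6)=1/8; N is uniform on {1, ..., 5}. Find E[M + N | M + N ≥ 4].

P(M + N ≥ 4) = 73/80.
Summing (M+N)·P(x,y) over outcomes with M + N ≥ 4 gives 491/80.
E[M + N | M + N ≥ 4] = (491/80) / (73/80) = 491/73.

491/73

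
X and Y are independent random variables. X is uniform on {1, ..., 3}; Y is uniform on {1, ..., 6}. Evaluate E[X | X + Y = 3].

3/2

Outcomes with X + Y = 3: (1,2), (2,1), each with probability 1/18.
E[X | X + Y = 3] = (1 + 2) / 2 = 3/2.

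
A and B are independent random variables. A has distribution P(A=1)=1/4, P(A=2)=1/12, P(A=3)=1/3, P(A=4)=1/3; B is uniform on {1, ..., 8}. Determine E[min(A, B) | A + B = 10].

P(A + B = 10) = 3/32.
Summing min(A,B)·P(x,y) over outcomes with A + B = 10 gives 5/16.
E[min(A, B) | A + B = 10] = (5/16) / (3/32) = 10/3.

10/3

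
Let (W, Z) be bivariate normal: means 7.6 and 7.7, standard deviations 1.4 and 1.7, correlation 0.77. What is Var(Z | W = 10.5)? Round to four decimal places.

The conditional variance in a bivariate normal is σ_Z²(1 − ρ²), independent of x.
Var(Z | W=10.5) = (1.7)²·(1 − (0.77)²) = 2.89·0.4071 = 1.1765.

1.1765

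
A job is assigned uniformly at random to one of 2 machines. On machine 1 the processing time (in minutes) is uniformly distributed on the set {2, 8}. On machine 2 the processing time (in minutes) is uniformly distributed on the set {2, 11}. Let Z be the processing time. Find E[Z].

23/4

E[Z | machine 1] = (2+8)/2 = 5.
E[Z | machine 2] = (2+11)/2 = 13/2.
E[Z] = (1/2)·(5) + (1/2)·(13/2) = 23/4.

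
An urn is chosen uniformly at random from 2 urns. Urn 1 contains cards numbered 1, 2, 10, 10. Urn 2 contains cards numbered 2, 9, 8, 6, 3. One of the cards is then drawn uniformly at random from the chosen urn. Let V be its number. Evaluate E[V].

E[V | urn 1] = (1+2+10+10)/4 = 23/4.
E[V | urn 2] = (2+9+8+6+3)/5 = 28/5.
E[V] = (1/2)·(23/4) + (1/2)·(28/5) = 227/40.

227/40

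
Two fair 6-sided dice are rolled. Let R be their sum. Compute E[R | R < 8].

P(R < 8) = 7/12.
Σ over the event: 2·1/36 + 3·1/18 + 4·1/12 + 5·1/9 + 6·5/36 + 7·1/6 = 28/9.
E[R | R < 8] = (28/9) / (7/12) = 16/3.

16/3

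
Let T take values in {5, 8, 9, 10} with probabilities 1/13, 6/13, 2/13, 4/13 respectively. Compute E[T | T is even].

44/5

P(T is even) = 10/13.
Σ over the event: 8·6/13 + 10·4/13 = 88/13.
E[T | T is even] = (88/13) / (10/13) = 44/5.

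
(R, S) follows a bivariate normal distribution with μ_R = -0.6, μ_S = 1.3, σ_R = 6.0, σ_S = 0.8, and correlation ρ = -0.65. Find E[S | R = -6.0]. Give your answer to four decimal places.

1.7680

The regression of S on R has slope ρ·σ_S/σ_R and passes through (μ_R, μ_S).
E[S | R=-6.0] = 1.3 + (-0.65)·(0.8/6.0)·(-6.0 − (-0.6)) = 1.3 + (-0.086667)·(-5.4) = 1.7680.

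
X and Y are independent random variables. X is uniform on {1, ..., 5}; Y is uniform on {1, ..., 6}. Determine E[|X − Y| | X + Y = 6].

Outcomes with X + Y = 6: (1,5), (2,4), (3,3), (4,2), (5,1), each with probability 1/30.
E[|X − Y| | X + Y = 6] = (4 + 2 + 0 + 2 + 4) / 5 = 12/5.

12/5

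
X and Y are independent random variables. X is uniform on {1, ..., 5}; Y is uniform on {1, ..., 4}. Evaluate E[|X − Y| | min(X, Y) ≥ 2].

7/6

P(min(X, Y) ≥ 2) = 3/5.
Summing |X−Y|·P(x,y) over outcomes with min(X, Y) ≥ 2 gives 7/10.
E[|X − Y| | min(X, Y) ≥ 2] = (7/10) / (3/5) = 7/6.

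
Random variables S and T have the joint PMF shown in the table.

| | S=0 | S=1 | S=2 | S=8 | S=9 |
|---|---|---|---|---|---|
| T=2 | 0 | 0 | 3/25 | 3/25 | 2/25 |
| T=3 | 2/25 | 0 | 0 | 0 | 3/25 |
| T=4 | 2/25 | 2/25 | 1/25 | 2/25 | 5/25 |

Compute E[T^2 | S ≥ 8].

53/5

P(S ≥ 8) = 3/5.
Σ T^2·P over the event = 4·(3/25) + 16·(2/25) + 4·(2/25) + 9·(3/25) + 16·(5/25) = 159/25.
E[T^2 | S ≥ 8] = (159/25) / (3/5) = 53/5.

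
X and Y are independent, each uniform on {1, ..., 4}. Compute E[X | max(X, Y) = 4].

Outcomes with max(X, Y) = 4: (1,4), (2,4), (3,4), (4,1), (4,2), (4,3), (4,4), each with probability 1/16.
E[X | max(X, Y) = 4] = (1 + 2 + 3 + 4 + 4 + 4 + 4) / 7 = 22/7.

22/7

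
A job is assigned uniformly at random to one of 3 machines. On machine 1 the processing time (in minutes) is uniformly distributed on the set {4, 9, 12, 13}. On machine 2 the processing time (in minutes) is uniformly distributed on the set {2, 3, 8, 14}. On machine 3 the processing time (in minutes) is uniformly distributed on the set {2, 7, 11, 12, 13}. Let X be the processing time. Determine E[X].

101/12

E[X | machine 1] = (4+9+12+13)/4 = 19/2.
E[X | machine 2] = (2+3+8+14)/4 = 27/4.
E[X | machine 3] = (2+7+11+12+13)/5 = 9.
E[X] = (1/3)·(19/2) + (1/3)·(27/4) + (1/3)·(9) = 101/12.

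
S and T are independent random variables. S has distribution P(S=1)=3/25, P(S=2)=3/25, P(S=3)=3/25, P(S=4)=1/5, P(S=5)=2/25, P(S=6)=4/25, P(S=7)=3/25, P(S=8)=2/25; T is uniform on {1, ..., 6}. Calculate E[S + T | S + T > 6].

953/102

P(S + T > 6) = 17/25.
Summing (S+T)·P(x,y) over outcomes with S + T > 6 gives 953/150.
E[S + T | S + T > 6] = (953/150) / (17/25) = 953/102.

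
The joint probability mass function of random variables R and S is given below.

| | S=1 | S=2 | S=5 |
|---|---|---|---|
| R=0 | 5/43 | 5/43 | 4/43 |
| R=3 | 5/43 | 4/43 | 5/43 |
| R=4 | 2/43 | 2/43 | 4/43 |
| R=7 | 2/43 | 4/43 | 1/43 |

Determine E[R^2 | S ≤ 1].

P(S ≤ 1) = 14/43.
Σ R^2·P over the event = 0·(5/43) + 9·(5/43) + 16·(2/43) + 49·(2/43) = 175/43.
E[R^2 | S ≤ 1] = (175/43) / (14/43) = 25/2.

25/2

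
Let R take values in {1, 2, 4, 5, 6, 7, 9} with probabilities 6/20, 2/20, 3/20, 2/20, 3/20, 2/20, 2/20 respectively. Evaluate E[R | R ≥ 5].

20/3

P(R ≥ 5) = 9/20.
Σ over the event: 5·1/10 + 6·3/20 + 7·1/10 + 9·1/10 = 3.
E[R | R ≥ 5] = (3) / (9/20) = 20/3.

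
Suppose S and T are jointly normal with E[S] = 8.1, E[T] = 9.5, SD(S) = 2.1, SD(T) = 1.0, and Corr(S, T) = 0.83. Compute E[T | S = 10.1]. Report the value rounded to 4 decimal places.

10.2905

For a bivariate normal, E[T | S=x] = μ_T + ρ·(σ_T/σ_S)·(x − μ_S).
E[T | S=10.1] = 9.5 + (0.83)·(1.0/2.1)·(10.1 − (8.1)) = 9.5 + (0.39524)·(2) = 10.2905.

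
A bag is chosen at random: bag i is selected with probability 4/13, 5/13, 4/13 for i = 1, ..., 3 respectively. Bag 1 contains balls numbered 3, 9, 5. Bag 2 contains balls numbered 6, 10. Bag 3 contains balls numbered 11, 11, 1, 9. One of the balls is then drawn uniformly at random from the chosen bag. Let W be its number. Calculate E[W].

E[W | bag 1] = (3+9+5)/3 = 17/3.
E[W | bag 2] = (6+10)/2 = 8.
E[W | bag 3] = (11+11+1+9)/4 = 8.
E[W] = (4/13)·(17/3) + (5/13)·(8) + (4/13)·(8) = 284/39.

284/39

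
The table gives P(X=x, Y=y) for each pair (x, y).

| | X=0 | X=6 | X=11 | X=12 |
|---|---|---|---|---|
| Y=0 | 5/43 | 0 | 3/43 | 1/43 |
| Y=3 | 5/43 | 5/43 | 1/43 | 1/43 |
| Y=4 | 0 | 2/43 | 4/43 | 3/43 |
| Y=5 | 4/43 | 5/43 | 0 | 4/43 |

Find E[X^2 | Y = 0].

P(Y = 0) = 9/43.
Σ X^2·P over the event = 0·(5/43) + 121·(3/43) + 144·(1/43) = 507/43.
E[X^2 | Y = 0] = (507/43) / (9/43) = 169/3.

169/3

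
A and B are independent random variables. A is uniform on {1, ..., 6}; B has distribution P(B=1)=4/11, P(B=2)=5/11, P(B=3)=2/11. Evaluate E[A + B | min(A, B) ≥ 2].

44/7

P(min(A, B) ≥ 2) = 35/66.
Summing (A+B)·P(x,y) over outcomes with min(A, B) ≥ 2 gives 10/3.
E[A + B | min(A, B) ≥ 2] = (10/3) / (35/66) = 44/7.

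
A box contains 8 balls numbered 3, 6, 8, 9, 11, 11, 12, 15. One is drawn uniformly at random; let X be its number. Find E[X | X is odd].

P(X is odd) = 5/8.
Σ over the event: 3·1/8 + 9·1/8 + 11·1/4 + 15·1/8 = 49/8.
E[X | X is odd] = (49/8) / (5/8) = 49/5.

49/5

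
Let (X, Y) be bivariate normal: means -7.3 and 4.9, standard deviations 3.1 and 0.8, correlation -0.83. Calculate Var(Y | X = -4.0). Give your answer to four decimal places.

Var(Y | X=x) = (1 − ρ²)·σ_Y².
Var(Y | X=-4.0) = (0.8)²·(1 − (-0.83)²) = 0.64·0.3111 = 0.1991.

0.1991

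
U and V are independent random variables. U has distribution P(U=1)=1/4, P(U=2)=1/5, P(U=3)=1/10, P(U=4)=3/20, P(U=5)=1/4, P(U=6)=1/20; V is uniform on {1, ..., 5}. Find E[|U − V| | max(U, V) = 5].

89/39

P(max(U, V) = 5) = 39/100.
Summing |U−V|·P(x,y) over outcomes with max(U, V) = 5 gives 89/100.
E[|U − V| | max(U, V) = 5] = (89/100) / (39/100) = 89/39.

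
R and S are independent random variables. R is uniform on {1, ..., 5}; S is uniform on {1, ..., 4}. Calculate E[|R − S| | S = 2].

7/5

P(S = 2) = 1/4.
Summing |R−S|·P(x,y) over outcomes with S = 2 gives 7/20.
E[|R − S| | S = 2] = (7/20) / (1/4) = 7/5.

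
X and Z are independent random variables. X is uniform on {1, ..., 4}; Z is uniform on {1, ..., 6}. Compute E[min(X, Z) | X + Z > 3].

P(X + Z > 3) = 7/8.
Summing min(X,Z)·P(x,y) over outcomes with X + Z > 3 gives 47/24.
E[min(X, Z) | X + Z > 3] = (47/24) / (7/8) = 47/21.

47/21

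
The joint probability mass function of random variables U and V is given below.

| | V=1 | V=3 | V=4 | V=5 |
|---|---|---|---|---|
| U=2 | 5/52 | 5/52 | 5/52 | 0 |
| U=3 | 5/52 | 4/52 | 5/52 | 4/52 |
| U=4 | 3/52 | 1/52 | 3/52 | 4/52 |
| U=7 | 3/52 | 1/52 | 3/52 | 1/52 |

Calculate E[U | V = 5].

P(V = 5) = 9/52.
Σ U·P over the event = 3·(4/52) + 4·(4/52) + 7·(1/52) = 35/52.
E[U | V = 5] = (35/52) / (9/52) = 35/9.

35/9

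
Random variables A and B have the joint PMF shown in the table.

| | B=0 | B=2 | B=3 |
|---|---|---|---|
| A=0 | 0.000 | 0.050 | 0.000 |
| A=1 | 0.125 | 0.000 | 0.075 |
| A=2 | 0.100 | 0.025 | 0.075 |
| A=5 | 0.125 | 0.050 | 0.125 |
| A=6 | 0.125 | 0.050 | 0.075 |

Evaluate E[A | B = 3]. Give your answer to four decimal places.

3.7143

P(B = 3) = 0.350.
Σ A·P over the event = 1·(0.075) + 2·(0.075) + 5·(0.125) + 6·(0.075) = 1.300.
E[A | B = 3] = (1.300) / (0.350) = 3.7143.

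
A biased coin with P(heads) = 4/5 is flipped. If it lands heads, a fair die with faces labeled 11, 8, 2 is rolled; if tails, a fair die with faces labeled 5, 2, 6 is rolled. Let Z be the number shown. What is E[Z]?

97/15

E[Z | heads] = (11+8+2)/3 = 7.
E[Z | tails] = (5+2+6)/3 = 13/3.
E[Z] = (4/5)·(7) + (1/5)·(13/3) = 97/15.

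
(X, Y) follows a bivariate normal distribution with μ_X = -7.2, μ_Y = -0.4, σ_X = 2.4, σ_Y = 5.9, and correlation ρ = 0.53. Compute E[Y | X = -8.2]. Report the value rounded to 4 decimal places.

The regression of Y on X has slope ρ·σ_Y/σ_X and passes through (μ_X, μ_Y).
E[Y | X=-8.2] = -0.4 + (0.53)·(5.9/2.4)·(-8.2 − (-7.2)) = -0.4 + (1.3029)·(-1) = -1.7029.

-1.7029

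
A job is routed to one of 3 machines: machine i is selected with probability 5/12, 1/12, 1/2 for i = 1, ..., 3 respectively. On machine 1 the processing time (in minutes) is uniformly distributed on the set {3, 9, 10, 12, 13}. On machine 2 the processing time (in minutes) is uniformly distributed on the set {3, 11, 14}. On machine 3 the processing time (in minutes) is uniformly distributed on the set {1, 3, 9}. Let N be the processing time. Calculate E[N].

247/36

E[N | machine 1] = (3+9+10+12+13)/5 = 47/5.
E[N | machine 2] = (3+11+14)/3 = 28/3.
E[N | machine 3] = (1+3+9)/3 = 13/3.
E[N] = (5/12)·(47/5) + (1/12)·(28/3) + (1/2)·(13/3) = 247/36.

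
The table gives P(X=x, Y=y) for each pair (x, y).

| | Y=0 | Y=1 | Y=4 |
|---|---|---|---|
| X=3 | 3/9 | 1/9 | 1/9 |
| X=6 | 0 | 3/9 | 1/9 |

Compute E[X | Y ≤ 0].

3

P(Y ≤ 0) = 1/3.
Σ X·P over the event = 3·(3/9) = 1.
E[X | Y ≤ 0] = (1) / (1/3) = 3.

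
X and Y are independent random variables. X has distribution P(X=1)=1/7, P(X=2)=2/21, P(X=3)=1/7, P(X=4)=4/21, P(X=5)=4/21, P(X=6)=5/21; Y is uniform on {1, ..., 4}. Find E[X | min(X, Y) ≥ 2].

P(min(X, Y) ≥ 2) = 9/14.
Summing X·P(x,y) over outcomes with min(X, Y) ≥ 2 gives 79/28.
E[X | min(X, Y) ≥ 2] = (79/28) / (9/14) = 79/18.

79/18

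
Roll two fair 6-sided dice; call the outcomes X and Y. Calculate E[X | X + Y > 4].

58/15

P(X + Y > 4) = 5/6.
Summing X·P(x,y) over outcomes with X + Y > 4 gives 29/9.
E[X | X + Y > 4] = (29/9) / (5/6) = 58/15.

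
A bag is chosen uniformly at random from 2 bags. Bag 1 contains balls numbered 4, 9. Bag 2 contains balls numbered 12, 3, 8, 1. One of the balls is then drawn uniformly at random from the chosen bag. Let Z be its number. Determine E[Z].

E[Z | bag 1] = (4+9)/2 = 13/2.
E[Z | bag 2] = (12+3+8+1)/4 = 6.
By the law of total expectation,
E[Z] = (1/2)·(13/2) + (1/2)·(6) = 25/4.

25/4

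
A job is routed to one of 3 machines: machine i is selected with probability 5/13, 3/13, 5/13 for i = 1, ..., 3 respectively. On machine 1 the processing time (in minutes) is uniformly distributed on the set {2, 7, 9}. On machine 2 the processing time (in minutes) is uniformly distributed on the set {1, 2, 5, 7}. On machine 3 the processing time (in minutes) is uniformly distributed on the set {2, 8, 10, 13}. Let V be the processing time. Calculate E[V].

165/26

E[V | machine 1] = (2+7+9)/3 = 6.
E[V | machine 2] = (1+2+5+7)/4 = 15/4.
E[V | machine 3] = (2+8+10+13)/4 = 33/4.
E[V] = (5/13)·(6) + (3/13)·(15/4) + (5/13)·(33/4) = 165/26.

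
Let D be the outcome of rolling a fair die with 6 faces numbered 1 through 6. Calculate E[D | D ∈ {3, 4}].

7/2

P(D ∈ {3, 4}) = 1/3.
Σ over the event: 3·1/6 + 4·1/6 = 7/6.
E[D | D ∈ {3, 4}] = (7/6) / (1/3) = 7/2.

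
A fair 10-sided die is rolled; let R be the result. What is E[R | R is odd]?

5

Given R is odd, R is equally likely to be any of {1, 3, 5, 7, 9}.
E[R | R is odd] = (1 + 3 + 5 + 7 + 9) / 5 = 5.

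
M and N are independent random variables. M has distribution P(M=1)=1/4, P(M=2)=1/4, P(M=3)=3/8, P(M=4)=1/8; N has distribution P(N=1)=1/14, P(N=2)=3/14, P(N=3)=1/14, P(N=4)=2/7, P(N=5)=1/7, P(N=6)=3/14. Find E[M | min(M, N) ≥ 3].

P(min(M, N) ≥ 3) = 5/14.
Summing M·P(x,y) over outcomes with min(M, N) ≥ 3 gives 65/56.
E[M | min(M, N) ≥ 3] = (65/56) / (5/14) = 13/4.

13/4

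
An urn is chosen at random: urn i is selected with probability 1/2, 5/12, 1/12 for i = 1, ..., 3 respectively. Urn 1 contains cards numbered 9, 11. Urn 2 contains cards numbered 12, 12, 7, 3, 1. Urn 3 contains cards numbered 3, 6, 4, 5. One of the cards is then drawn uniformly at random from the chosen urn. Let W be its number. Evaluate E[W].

199/24

E[W | urn 1] = (9+11)/2 = 10.
E[W | urn 2] = (12+12+7+3+1)/5 = 7.
E[W | urn 3] = (3+6+4+5)/4 = 9/2.
E[W] = (1/2)·(10) + (5/12)·(7) + (1/12)·(9/2) = 199/24.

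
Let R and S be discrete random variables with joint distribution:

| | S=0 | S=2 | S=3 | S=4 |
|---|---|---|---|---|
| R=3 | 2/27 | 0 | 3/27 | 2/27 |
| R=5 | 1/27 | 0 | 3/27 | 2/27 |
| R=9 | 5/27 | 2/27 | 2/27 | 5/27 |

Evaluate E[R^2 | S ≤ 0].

P(S ≤ 0) = 8/27.
Summing R^2·P(R=x,S=y) over the conditioning event gives 448/27.
E[R^2 | S ≤ 0] = (448/27) / (8/27) = 56.

56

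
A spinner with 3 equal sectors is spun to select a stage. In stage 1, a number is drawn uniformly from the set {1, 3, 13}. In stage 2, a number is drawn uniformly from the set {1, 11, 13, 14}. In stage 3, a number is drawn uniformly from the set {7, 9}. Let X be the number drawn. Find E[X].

281/36

E[X | stage 1] = (1+3+13)/3 = 17/3.
E[X | stage 2] = (1+11+13+14)/4 = 39/4.
E[X | stage 3] = (7+9)/2 = 8.
By the law of total expectation,
E[X] = (1/3)·(17/3) + (1/3)·(39/4) + (1/3)·(8) = 281/36.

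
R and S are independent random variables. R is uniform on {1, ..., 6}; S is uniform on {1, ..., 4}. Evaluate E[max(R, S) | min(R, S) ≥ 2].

64/15

P(min(R, S) ≥ 2) = 5/8.
Summing max(R,S)·P(x,y) over outcomes with min(R, S) ≥ 2 gives 8/3.
E[max(R, S) | min(R, S) ≥ 2] = (8/3) / (5/8) = 64/15.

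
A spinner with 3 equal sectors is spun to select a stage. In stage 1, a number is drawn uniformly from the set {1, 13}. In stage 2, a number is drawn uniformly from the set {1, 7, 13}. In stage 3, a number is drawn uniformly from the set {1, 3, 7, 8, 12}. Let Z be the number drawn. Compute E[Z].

E[Z | stage 1] = (1+13)/2 = 7.
E[Z | stage 2] = (1+7+13)/3 = 7.
E[Z | stage 3] = (1+3+7+8+12)/5 = 31/5.
E[Z] = (1/3)·(7) + (1/3)·(7) + (1/3)·(31/5) = 101/15.

101/15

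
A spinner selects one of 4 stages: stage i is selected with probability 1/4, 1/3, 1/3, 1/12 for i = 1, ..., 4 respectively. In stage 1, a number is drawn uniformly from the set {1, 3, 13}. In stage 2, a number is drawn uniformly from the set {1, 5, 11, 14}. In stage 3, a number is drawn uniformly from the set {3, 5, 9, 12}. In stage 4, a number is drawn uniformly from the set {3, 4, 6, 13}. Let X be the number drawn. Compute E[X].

167/24

E[X | stage 1] = (1+3+13)/3 = 17/3.
E[X | stage 2] = (1+5+11+14)/4 = 31/4.
E[X | stage 3] = (3+5+9+12)/4 = 29/4.
E[X | stage 4] = (3+4+6+13)/4 = 13/2.
By the law of total expectation,
E[X] = (1/4)·(17/3) + (1/3)·(31/4) + (1/3)·(29/4) + (1/12)·(13/2) = 167/24.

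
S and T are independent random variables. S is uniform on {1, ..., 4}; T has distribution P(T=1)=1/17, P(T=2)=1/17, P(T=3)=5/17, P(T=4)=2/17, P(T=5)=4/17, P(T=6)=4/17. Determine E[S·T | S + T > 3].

P(S + T > 3) = 65/68.
Summing ST·P(x,y) over outcomes with S + T > 3 gives 695/68.
E[S·T | S + T > 3] = (695/68) / (65/68) = 139/13.

139/13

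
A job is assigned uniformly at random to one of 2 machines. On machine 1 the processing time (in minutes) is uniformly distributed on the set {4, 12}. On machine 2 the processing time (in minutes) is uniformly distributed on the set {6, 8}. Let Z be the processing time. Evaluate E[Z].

15/2

E[Z | machine 1] = (4+12)/2 = 8.
E[Z | machine 2] = (6+8)/2 = 7.
E[Z] = (1/2)·(8) + (1/2)·(7) = 15/2.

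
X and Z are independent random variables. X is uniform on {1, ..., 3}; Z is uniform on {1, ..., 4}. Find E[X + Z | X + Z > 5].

19/3

Outcomes with X + Z > 5: (2,4), (3,3), (3,4), each with probability 1/12.
E[X + Z | X + Z > 5] = (6 + 6 + 7) / 3 = 19/3.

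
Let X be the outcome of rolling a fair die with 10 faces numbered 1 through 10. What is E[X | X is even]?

Given X is even, X is equally likely to be any of {2, 4, 6, 8, 10}.
E[X | X is even] = (2 + 4 + 6 + 8 + 10) / 5 = 6.

6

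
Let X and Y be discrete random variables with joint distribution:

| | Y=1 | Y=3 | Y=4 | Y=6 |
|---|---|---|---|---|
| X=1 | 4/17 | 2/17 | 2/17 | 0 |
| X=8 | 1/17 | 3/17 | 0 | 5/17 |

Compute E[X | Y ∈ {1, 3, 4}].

10/3

P(Y ∈ {1, 3, 4}) = 12/17.
Σ X·P over the event = 1·(4/17) + 1·(2/17) + 1·(2/17) + 8·(1/17) + 8·(3/17) = 40/17.
E[X | Y ∈ {1, 3, 4}] = (40/17) / (12/17) = 10/3.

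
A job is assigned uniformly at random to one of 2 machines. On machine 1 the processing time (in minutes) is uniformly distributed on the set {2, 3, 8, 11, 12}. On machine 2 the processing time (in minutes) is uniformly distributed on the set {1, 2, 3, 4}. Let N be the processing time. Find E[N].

97/20

E[N | machine 1] = (2+3+8+11+12)/5 = 36/5.
E[N | machine 2] = (1+2+3+4)/4 = 5/2.
By the law of total expectation,
E[N] = (1/2)·(36/5) + (1/2)·(5/2) = 97/20.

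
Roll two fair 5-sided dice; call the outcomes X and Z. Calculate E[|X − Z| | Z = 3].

Outcomes with Z = 3: (1,3), (2,3), (3,3), (4,3), (5,3), each with probability 1/25.
E[|X − Z| | Z = 3] = (2 + 1 + 0 + 1 + 2) / 5 = 6/5.

6/5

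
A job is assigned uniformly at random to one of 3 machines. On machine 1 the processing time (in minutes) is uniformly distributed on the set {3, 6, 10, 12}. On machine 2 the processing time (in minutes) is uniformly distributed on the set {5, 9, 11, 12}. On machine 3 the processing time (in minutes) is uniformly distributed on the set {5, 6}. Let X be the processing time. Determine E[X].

E[X | machine 1] = (3+6+10+12)/4 = 31/4.
E[X | machine 2] = (5+9+11+12)/4 = 37/4.
E[X | machine 3] = (5+6)/2 = 11/2.
By the law of total expectation,
E[X] = (1/3)·(31/4) + (1/3)·(37/4) + (1/3)·(11/2) = 15/2.

15/2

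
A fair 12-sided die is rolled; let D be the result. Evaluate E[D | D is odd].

Given D is odd, D is equally likely to be any of {1, 3, 5, 7, 9, 11}.
E[D | D is odd] = (1 + 3 + 5 + 7 + 9 + 11) / 6 = 6.

6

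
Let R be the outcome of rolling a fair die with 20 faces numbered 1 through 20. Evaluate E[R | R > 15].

18

Given R > 15, R is equally likely to be any of {16, 17, 18, 19, 20}.
E[R | R > 15] = (16 + 17 + 18 + 19 + 20) / 5 = 18.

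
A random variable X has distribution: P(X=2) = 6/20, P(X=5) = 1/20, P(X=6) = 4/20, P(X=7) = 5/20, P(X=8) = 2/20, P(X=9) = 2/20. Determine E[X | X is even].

P(X is even) = 3/5.
Σ over the event: 2·3/10 + 6·1/5 + 8·1/10 = 13/5.
E[X | X is even] = (13/5) / (3/5) = 13/3.

13/3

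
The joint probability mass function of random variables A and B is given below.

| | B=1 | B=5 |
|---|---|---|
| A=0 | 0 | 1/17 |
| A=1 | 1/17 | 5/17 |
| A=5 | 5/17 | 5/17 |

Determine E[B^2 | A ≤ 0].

25

P(A ≤ 0) = 1/17.
Σ B^2·P over the event = 25·(1/17) = 25/17.
E[B^2 | A ≤ 0] = (25/17) / (1/17) = 25.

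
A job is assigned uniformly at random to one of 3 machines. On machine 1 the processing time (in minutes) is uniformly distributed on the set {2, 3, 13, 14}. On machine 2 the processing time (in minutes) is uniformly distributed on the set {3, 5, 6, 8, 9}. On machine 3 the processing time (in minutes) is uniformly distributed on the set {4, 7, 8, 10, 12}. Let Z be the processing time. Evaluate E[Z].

112/15

E[Z | machine 1] = (2+3+13+14)/4 = 8.
E[Z | machine 2] = (3+5+6+8+9)/5 = 31/5.
E[Z | machine 3] = (4+7+8+10+12)/5 = 41/5.
By the law of total expectation,
E[Z] = (1/3)·(8) + (1/3)·(31/5) + (1/3)·(41/5) = 112/15.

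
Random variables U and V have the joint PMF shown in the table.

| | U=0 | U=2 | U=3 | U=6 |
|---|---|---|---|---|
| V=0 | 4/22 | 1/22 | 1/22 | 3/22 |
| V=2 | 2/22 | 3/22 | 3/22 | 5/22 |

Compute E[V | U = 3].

P(U = 3) = 2/11.
Σ V·P over the event = 0·(1/22) + 2·(3/22) = 3/11.
E[V | U = 3] = (3/11) / (2/11) = 3/2.

3/2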